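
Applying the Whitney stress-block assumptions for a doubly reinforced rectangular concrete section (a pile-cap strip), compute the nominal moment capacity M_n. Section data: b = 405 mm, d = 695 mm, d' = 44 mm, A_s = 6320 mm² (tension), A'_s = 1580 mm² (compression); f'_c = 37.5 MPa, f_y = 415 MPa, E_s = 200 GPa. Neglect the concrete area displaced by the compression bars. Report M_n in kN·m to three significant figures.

Assume both tension and compression steel yield.
Net tension couple steel: A_s − A'_s = 4740 mm².
a = (A_s − A'_s) f_y / (0.85 f'_c b) = 1967100/(0.85 × 37.5 × 405) = 152.38 mm.
c = a/β₁ = 152.38/0.782 = 194.86 mm; ε'_s = 0.003(c − d')/c = 0.0023 ≥ f_y/E_s = 0.0021, so compression steel does yield.
M_n = (A_s − A'_s) f_y (d − a/2) + A'_s f_y (d − d') = [1967100 × (695 − 76.19) + 655700 × (695 − 44)] × 10⁻⁶ = 1217.26 + 426.86 = 1644.12 kN·m.

M_n ≈ 1640 kN·m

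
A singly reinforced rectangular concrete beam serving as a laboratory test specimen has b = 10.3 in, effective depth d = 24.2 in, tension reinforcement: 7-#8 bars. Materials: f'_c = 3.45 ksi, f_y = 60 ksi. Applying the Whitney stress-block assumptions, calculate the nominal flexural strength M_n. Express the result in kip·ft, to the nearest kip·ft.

A_s = 7 × 0.79 = 5.53 in².
T = A_s f_y = 5.53 × 60 = 331.8 kips.
a = T/(0.85 f'_c b) = 331.8/(0.85 × 3.45 × 10.3) = 10.985 in.
M_n = T(d − a/2) = 331.8 × (24.2 − 5.4925) = 6207.1 kip·in = 6207.1/12 = 517.26 kip·ft.

M_n ≈ 517 kip·ft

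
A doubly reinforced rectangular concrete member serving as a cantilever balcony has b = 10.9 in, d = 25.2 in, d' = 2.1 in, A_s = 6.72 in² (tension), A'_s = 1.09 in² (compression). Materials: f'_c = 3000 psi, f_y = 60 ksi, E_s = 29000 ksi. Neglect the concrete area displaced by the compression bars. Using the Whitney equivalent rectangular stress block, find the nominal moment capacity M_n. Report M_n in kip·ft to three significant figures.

M_n ≈ 664 kip·ft

Assume both steels yield.
a = (A_s − A'_s) f_y/(0.85 f'_c b) = (6.72 − 1.09) × 60/(0.85 × 3 × 10.9) = 12.153 in.
c = a/β₁ = 12.153/0.85 = 14.298 in; ε'_s = 0.003(c − d')/c = 0.0026 ≥ ε_y = 0.0021, so the compression steel yields.
M_n = (A_s − A'_s) f_y (d − a/2) + A'_s f_y (d − d') = 337.8 × (25.2 − 6.0765) + 65.4 × (25.2 − 2.1) = 6459.9 + 1510.7 = 7970.6 kip·in = 7970.6/12 = 664.22 kip·ft.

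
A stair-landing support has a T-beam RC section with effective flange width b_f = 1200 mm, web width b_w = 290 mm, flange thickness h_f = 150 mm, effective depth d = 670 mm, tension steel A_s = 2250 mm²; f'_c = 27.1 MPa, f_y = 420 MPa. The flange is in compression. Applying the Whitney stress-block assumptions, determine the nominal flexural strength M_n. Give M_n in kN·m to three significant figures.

M_n ≈ 617 kN·m

Tension: T = A_s f_y = 2250 × 420 = 945000 N.
Try a within the flange: a = T/(0.85 f'_c b_f) = 945000/(0.85 × 27.1 × 1200) = 34.19 mm.
Since a = 34.19 ≤ h_f = 150 mm, the stress block lies entirely in the flange; analyse as a rectangular beam of width b_f.
M_n = T(d − a/2) = 945000 × (670 − 17.095) = 617.00 × 10⁶ N·mm.
M_n = 617.00 kN·m.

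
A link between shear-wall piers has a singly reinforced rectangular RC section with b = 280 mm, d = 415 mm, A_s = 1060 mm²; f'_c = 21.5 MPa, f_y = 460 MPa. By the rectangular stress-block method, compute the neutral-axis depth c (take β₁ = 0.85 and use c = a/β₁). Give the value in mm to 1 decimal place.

T = A_s f_y = 1060 × 460 = 487600 N = 487.6 kN.
Setting C = 0.85 f'_c a b equal to T: a = 487600/(0.85 × 21.5 × 280) = 95.290 mm.
With β₁ = 0.85, c = a/β₁ = 95.290/0.85 = 112.1 mm.

c ≈ 112.1 mm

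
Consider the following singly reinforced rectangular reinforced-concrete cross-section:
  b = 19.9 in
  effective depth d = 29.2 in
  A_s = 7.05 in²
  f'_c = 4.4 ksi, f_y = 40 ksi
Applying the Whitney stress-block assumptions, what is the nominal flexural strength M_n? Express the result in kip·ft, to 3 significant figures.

M_n ≈ 642 kip·ft

T = A_s f_y = 7.05 × 40 = 282 kips.
a = T/(0.85 f'_c b) = 282/(0.85 × 4.4 × 19.9) = 3.789 in.
M_n = T(d − a/2) = 282 × (29.2 − 1.8945) = 7700.2 kip·in = 7700.2/12 = 641.68 kip·ft.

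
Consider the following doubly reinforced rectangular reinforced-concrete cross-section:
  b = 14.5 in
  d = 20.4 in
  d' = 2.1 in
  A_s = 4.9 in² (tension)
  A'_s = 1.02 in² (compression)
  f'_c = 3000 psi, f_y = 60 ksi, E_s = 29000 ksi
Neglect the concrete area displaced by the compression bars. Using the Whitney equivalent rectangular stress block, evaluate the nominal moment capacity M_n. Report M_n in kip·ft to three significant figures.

Assume both steels yield.
a = (A_s − A'_s) f_y/(0.85 f'_c b) = (4.9 − 1.02) × 60/(0.85 × 3 × 14.5) = 6.296 in.
c = a/β₁ = 6.296/0.85 = 7.407 in; ε'_s = 0.003(c − d')/c = 0.0021 ≥ ε_y = 0.0021, so the compression steel yields.
M_n = (A_s − A'_s) f_y (d − a/2) + A'_s f_y (d − d') = 232.8 × (20.4 − 3.148) + 61.2 × (20.4 − 2.1) = 4016.3 + 1120.0 = 5136.3 kip·in = 5136.3/12 = 428.03 kip·ft.

M_n ≈ 428 kip·ft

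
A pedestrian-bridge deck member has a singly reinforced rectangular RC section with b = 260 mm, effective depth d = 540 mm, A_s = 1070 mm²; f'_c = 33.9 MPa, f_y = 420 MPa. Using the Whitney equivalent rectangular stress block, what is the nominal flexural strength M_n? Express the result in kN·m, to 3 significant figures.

M_n ≈ 229 kN·m

T = A_s f_y = 1070 × 420 = 449400 N = 449.4 kN.
From C = T: a = T/(0.85 f'_c b) = 449400/(0.85 × 33.9 × 260) = 59.98 mm.
M_n = T(d − a/2) = 449.4 kN × (540 − 29.99) mm = 229.20 kN·m.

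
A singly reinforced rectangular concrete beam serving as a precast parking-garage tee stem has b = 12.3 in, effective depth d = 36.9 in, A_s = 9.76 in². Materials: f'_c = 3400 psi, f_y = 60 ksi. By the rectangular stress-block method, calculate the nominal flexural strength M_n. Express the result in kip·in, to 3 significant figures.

M_n ≈ 16800 kip·in

T = A_s f_y = 9.76 × 60 = 585.6 kips.
a = T/(0.85 f'_c b) = 585.6/(0.85 × 3.4 × 12.3) = 16.474 in.
M_n = T(d − a/2) = 585.6 × (36.9 − 8.237) = 16785.1 kip·in.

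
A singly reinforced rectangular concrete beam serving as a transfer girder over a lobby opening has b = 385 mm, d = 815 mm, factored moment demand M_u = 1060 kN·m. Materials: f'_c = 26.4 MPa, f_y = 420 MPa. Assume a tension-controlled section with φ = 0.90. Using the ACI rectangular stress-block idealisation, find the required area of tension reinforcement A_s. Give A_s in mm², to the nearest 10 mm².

A_s ≈ 3890 mm²

M_n = M_u/φ = 1060/0.90 = 1177.78 kN·m.
With M_n = 0.85 f'_c a b (d − a/2), solve the quadratic for a:
a = d − √(d² − 2M_n/(0.85 f'_c b)) = 815 − √(815² − 2 × 1177.78×10⁶/(0.85 × 26.4 × 385)) = 189.24 mm.
A_s = 0.85 f'_c a b / f_y = 0.85 × 26.4 × 189.24 × 385 / 420 = 3892.7 mm².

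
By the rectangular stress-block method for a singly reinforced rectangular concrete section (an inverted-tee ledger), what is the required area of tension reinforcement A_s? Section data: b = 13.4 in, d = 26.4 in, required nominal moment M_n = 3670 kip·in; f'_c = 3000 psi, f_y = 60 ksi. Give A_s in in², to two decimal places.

A_s ≈ 2.53 in²

From M_n = 0.85 f'_c a b (d − a/2):
a = d − √(d² − 2M_n/(0.85 f'_c b)) = 26.4 − √(26.4² − 2 × 3670/(0.85 × 3 × 13.4)) = 4.442 in.
A_s = 0.85 f'_c a b / f_y = 0.85 × 3 × 4.442 × 13.4 / 60 = 2.530 in².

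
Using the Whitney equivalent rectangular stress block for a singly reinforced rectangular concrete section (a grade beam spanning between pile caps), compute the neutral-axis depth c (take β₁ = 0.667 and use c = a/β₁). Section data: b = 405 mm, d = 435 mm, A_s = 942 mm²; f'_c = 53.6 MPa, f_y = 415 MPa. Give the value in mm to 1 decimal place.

c ≈ 31.8 mm

T = A_s f_y = 942 × 415 = 390930 N = 390.93 kN.
Setting C = 0.85 f'_c a b equal to T: a = 390930/(0.85 × 53.6 × 405) = 21.187 mm.
With β₁ = 0.667, c = a/β₁ = 21.187/0.667 = 31.8 mm.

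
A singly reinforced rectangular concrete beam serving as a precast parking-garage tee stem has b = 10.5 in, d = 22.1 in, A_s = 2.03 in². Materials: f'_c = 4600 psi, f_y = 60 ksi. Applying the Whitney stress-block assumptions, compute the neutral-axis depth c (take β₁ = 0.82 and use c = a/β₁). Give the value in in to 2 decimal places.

T = A_s f_y = 2.03 × 60 = 121.8 kips.
a = T/(0.85 f'_c b) = 121.8/(0.85 × 4.6 × 10.5) = 2.9668 in.
With β₁ = 0.82, c = a/β₁ = 2.9668/0.82 = 3.62 in.

c ≈ 3.62 in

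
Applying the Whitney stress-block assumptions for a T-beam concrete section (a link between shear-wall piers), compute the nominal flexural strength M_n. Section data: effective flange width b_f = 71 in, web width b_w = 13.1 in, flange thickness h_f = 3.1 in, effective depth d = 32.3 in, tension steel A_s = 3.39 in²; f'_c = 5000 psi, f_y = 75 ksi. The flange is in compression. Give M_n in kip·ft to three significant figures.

M_n ≈ 675 kip·ft

Tension: T = A_s f_y = 3.39 × 75 = 254.25 kips.
Try a within the flange: a = T/(0.85 f'_c b_f) = 254.25/(0.85 × 5 × 71) = 0.843 in.
Since a = 0.843 ≤ h_f = 3.1 in, the stress block lies entirely in the flange; analyse as a rectangular beam of width b_f.
M_n = T(d − a/2) = 254.25 × (32.3 − 0.4215) = 8105.1 kip·in.
M_n = 8105.1/12 = 675.43 kip·ft.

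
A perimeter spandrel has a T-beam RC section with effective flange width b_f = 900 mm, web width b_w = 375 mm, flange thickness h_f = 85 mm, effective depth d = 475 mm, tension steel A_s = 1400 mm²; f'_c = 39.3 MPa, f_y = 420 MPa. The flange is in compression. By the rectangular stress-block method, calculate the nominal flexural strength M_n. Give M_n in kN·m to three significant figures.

M_n ≈ 274 kN·m

Tension: T = A_s f_y = 1400 × 420 = 588000 N.
Try a within the flange: a = T/(0.85 f'_c b_f) = 588000/(0.85 × 39.3 × 900) = 19.56 mm.
Since a = 19.56 ≤ h_f = 85 mm, the stress block lies entirely in the flange; analyse as a rectangular beam of width b_f.
M_n = T(d − a/2) = 588000 × (475 − 9.78) = 273.55 × 10⁶ N·mm.
M_n = 273.55 kN·m.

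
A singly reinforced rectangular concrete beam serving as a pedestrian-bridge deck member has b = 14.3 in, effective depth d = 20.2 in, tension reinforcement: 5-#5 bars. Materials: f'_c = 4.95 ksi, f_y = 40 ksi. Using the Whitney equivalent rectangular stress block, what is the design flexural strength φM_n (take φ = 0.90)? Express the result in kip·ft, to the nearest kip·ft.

A_s = 5 × 0.31 = 1.55 in².
T = A_s f_y = 1.55 × 40 = 62 kips.
a = T/(0.85 f'_c b) = 62/(0.85 × 4.95 × 14.3) = 1.030 in.
M_n = T(d − a/2) = 62 × (20.2 − 0.515) = 1220.5 kip·in = 1220.5/12 = 101.71 kip·ft.
φM_n = 0.90 × 101.71 = 91.54 kip·ft.

φM_n ≈ 92 kip·ft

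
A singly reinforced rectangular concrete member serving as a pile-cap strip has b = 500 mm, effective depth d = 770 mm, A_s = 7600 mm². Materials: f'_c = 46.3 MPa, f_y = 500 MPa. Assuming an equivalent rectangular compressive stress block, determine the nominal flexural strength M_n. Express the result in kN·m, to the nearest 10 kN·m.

M_n ≈ 2560 kN·m

T = A_s f_y = 7600 × 500 = 3800000 N = 3800 kN.
From C = T: a = T/(0.85 f'_c b) = 3800000/(0.85 × 46.3 × 500) = 193.11 mm.
M_n = T(d − a/2) = 3800 kN × (770 − 96.555) mm = 2559.09 kN·m.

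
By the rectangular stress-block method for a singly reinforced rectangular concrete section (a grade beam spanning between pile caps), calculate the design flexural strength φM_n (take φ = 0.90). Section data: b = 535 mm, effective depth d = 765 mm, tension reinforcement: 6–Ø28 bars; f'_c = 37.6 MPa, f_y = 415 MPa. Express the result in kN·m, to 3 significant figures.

A_s = 6 × 616 = 3696 mm².
T = A_s f_y = 3696 × 415 = 1533840 N = 1533.84 kN.
From C = T: a = T/(0.85 f'_c b) = 1533840/(0.85 × 37.6 × 535) = 89.71 mm.
M_n = T(d − a/2) = 1533.84 kN × (765 − 44.855) mm = 1104.59 kN·m.
φM_n = 0.90 × 1104.59 = 994.13 kN·m.

φM_n ≈ 994 kN·m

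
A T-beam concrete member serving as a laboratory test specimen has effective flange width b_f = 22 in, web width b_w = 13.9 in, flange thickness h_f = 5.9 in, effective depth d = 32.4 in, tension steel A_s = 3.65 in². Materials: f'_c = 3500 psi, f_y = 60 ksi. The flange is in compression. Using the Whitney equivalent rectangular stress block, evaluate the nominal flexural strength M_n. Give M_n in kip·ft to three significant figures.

M_n ≈ 561 kip·ft

Tension: T = A_s f_y = 3.65 × 60 = 219 kips.
Try a within the flange: a = T/(0.85 f'_c b_f) = 219/(0.85 × 3.5 × 22) = 3.346 in.
Since a = 3.346 ≤ h_f = 5.9 in, the stress block lies entirely in the flange; analyse as a rectangular beam of width b_f.
M_n = T(d − a/2) = 219 × (32.4 − 1.673) = 6729.2 kip·in.
M_n = 6729.2/12 = 560.77 kip·ft.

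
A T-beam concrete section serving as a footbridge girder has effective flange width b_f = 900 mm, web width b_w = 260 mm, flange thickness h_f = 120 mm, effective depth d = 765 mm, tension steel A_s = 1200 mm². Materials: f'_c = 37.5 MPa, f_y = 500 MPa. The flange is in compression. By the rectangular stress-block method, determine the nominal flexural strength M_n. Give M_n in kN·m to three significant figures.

M_n ≈ 453 kN·m

Tension: T = A_s f_y = 1200 × 500 = 600000 N.
Try a within the flange: a = T/(0.85 f'_c b_f) = 600000/(0.85 × 37.5 × 900) = 20.92 mm.
Since a = 20.92 ≤ h_f = 120 mm, the stress block lies entirely in the flange; analyse as a rectangular beam of width b_f.
M_n = T(d − a/2) = 600000 × (765 − 10.46) = 452.72 × 10⁶ N·mm.
M_n = 452.72 kN·m.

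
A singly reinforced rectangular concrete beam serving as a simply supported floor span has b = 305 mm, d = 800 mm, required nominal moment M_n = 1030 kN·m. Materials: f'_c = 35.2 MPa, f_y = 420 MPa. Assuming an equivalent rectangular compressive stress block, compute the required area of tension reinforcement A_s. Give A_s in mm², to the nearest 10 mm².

A_s ≈ 3400 mm²

With M_n = 0.85 f'_c a b (d − a/2), solve the quadratic for a:
a = d − √(d² − 2M_n/(0.85 f'_c b)) = 800 − √(800² − 2 × 1030×10⁶/(0.85 × 35.2 × 305)) = 156.37 mm.
A_s = 0.85 f'_c a b / f_y = 0.85 × 35.2 × 156.37 × 305 / 420 = 3397.5 mm².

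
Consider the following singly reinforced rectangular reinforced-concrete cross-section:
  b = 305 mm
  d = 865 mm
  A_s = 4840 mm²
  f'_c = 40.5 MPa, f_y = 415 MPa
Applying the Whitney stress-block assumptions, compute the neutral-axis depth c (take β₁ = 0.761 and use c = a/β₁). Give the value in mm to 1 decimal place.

T = A_s f_y = 4840 × 415 = 2008600 N = 2008.6 kN.
Setting C = 0.85 f'_c a b equal to T: a = 2008600/(0.85 × 40.5 × 305) = 191.302 mm.
With β₁ = 0.761, c = a/β₁ = 191.302/0.761 = 251.4 mm.

c ≈ 251.4 mm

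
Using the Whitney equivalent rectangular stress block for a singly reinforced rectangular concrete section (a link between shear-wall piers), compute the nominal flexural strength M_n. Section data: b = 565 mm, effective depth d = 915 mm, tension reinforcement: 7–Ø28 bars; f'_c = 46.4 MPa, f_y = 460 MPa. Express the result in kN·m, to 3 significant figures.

A_s = 7 × 616 = 4312 mm².
T = A_s f_y = 4312 × 460 = 1983520 N = 1983.52 kN.
From C = T: a = T/(0.85 f'_c b) = 1983520/(0.85 × 46.4 × 565) = 89.01 mm.
M_n = T(d − a/2) = 1983.52 kN × (915 − 44.505) mm = 1726.64 kN·m.

M_n ≈ 1730 kN·m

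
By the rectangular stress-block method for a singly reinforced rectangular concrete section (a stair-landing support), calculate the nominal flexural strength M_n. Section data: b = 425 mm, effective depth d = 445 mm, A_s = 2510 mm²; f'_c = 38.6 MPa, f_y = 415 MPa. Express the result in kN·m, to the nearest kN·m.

M_n ≈ 425 kN·m

T = A_s f_y = 2510 × 415 = 1041650 N = 1041.65 kN.
From C = T: a = T/(0.85 f'_c b) = 1041650/(0.85 × 38.6 × 425) = 74.70 mm.
M_n = T(d − a/2) = 1041.65 kN × (445 − 37.35) mm = 424.63 kN·m.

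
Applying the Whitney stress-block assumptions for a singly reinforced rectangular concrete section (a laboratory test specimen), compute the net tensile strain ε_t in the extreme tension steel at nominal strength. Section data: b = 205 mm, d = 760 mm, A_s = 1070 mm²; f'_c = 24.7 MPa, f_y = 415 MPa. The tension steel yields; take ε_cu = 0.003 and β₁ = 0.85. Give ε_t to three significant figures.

a = A_s f_y/(0.85 f'_c b) = 103.17 mm.
β₁ = 0.85, so c = a/β₁ = 103.17/0.85 = 121.38 mm.
From the linear strain diagram with ε_cu = 0.003: ε_t = 0.003 (d − c)/c = 0.003 × (760 − 121.38)/121.38 = 0.0158.
Since ε_t ≥ 0.005, the section is tension-controlled.

ε_t ≈ 0.0158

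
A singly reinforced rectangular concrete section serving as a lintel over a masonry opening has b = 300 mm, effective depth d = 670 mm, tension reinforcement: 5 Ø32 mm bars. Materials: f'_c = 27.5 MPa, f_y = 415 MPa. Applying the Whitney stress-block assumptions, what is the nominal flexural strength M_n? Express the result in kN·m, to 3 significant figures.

M_n ≈ 919 kN·m

A_s = 5 × 804 = 4020 mm².
T = A_s f_y = 4020 × 415 = 1668300 N = 1668.3 kN.
From C = T: a = T/(0.85 f'_c b) = 1668300/(0.85 × 27.5 × 300) = 237.90 mm.
M_n = T(d − a/2) = 1668.3 kN × (670 − 118.95) mm = 919.32 kN·m.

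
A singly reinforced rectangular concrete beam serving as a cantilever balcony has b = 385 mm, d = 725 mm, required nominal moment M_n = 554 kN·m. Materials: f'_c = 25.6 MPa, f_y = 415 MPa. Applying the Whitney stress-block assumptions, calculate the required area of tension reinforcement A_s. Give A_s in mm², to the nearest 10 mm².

With M_n = 0.85 f'_c a b (d − a/2), solve the quadratic for a:
a = d − √(d² − 2M_n/(0.85 f'_c b)) = 725 − √(725² − 2 × 554×10⁶/(0.85 × 25.6 × 385)) = 97.81 mm.
A_s = 0.85 f'_c a b / f_y = 0.85 × 25.6 × 97.81 × 385 / 415 = 1974.5 mm².

A_s ≈ 1970 mm²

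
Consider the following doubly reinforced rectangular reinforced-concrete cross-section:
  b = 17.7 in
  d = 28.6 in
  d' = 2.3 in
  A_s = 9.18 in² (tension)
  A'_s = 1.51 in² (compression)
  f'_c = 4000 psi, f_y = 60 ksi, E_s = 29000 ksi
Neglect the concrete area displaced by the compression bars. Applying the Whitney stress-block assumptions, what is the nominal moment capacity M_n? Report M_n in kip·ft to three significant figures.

Assume both steels yield.
a = (A_s − A'_s) f_y/(0.85 f'_c b) = (9.18 − 1.51) × 60/(0.85 × 4 × 17.7) = 7.647 in.
c = a/β₁ = 7.647/0.85 = 8.996 in; ε'_s = 0.003(c − d')/c = 0.0022 ≥ ε_y = 0.0021, so the compression steel yields.
M_n = (A_s − A'_s) f_y (d − a/2) + A'_s f_y (d − d') = 460.2 × (28.6 − 3.8235) + 90.6 × (28.6 − 2.3) = 11402.1 + 2382.8 = 13784.9 kip·in = 13784.9/12 = 1148.74 kip·ft.

M_n ≈ 1150 kip·ft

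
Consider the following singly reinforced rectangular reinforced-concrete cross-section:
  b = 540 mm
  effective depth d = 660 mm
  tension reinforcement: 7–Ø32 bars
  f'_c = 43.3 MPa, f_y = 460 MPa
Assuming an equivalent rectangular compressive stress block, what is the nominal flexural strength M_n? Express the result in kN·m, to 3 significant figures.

M_n ≈ 1540 kN·m

A_s = 7 × 804 = 5628 mm².
T = A_s f_y = 5628 × 460 = 2588880 N = 2588.88 kN.
From C = T: a = T/(0.85 f'_c b) = 2588880/(0.85 × 43.3 × 540) = 130.26 mm.
M_n = T(d − a/2) = 2588.88 kN × (660 − 65.13) mm = 1540.05 kN·m.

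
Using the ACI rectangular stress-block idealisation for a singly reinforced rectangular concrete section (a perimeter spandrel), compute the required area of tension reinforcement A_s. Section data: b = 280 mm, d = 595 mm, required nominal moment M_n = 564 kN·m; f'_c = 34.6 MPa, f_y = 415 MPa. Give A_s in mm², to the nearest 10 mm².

With M_n = 0.85 f'_c a b (d − a/2), solve the quadratic for a:
a = d − √(d² − 2M_n/(0.85 f'_c b)) = 595 − √(595² − 2 × 564×10⁶/(0.85 × 34.6 × 280)) = 129.12 mm.
A_s = 0.85 f'_c a b / f_y = 0.85 × 34.6 × 129.12 × 280 / 415 = 2562.1 mm².

A_s ≈ 2560 mm²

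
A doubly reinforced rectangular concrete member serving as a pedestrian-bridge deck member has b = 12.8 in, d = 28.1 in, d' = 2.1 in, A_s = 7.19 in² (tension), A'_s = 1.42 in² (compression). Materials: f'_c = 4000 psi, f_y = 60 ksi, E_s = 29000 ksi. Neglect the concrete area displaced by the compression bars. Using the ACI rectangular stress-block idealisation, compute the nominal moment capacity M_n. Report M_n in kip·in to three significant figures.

Assume both steels yield.
a = (A_s − A'_s) f_y/(0.85 f'_c b) = (7.19 − 1.42) × 60/(0.85 × 4 × 12.8) = 7.955 in.
c = a/β₁ = 7.955/0.85 = 9.359 in; ε'_s = 0.003(c − d')/c = 0.0023 ≥ ε_y = 0.0021, so the compression steel yields.
M_n = (A_s − A'_s) f_y (d − a/2) + A'_s f_y (d − d') = 346.2 × (28.1 − 3.9775) + 85.2 × (28.1 − 2.1) = 8351.2 + 2215.2 = 10566.4 kip·in.

M_n ≈ 10600 kip·in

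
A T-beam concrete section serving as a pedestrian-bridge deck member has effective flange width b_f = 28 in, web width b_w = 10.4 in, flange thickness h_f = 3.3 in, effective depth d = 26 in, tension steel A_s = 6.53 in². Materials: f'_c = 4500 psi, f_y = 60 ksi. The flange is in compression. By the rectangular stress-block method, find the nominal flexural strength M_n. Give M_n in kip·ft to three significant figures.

M_n ≈ 788 kip·ft

Tension: T = A_s f_y = 6.53 × 60 = 391.8 kips.
Try a within the flange: a = T/(0.85 f'_c b_f) = 391.8/(0.85 × 4.5 × 28) = 3.658 in.
a = 3.658 > h_f = 3.3 in: the block extends into the web. Split into flange-overhang and web parts.
C_f = 0.85 f'_c (b_f − b_w) h_f = 0.85 × 4.5 × (28 − 10.4) × 3.3 = 222.2 kips.
Remaining web compression depth: a_w = (T − C_f)/(0.85 f'_c b_w) = (391.8 − 222.2)/(0.85 × 4.5 × 10.4) = 4.263 in.
M_n = C_f(d − h_f/2) + (T − C_f)(d − a_w/2) = 222.2 × (26 − 1.65) + 169.6 × (26 − 2.1315) = 5410.6 + 4048.1 = 9458.7 kip·in.
M_n = 9458.7/12 = 788.23 kip·ft.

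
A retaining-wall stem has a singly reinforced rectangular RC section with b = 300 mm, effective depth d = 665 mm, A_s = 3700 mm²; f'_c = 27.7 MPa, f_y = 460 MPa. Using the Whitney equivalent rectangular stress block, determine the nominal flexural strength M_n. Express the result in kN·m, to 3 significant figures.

T = A_s f_y = 3700 × 460 = 1702000 N = 1702 kN.
From C = T: a = T/(0.85 f'_c b) = 1702000/(0.85 × 27.7 × 300) = 240.96 mm.
M_n = T(d − a/2) = 1702 kN × (665 − 120.48) mm = 926.77 kN·m.

M_n ≈ 927 kN·m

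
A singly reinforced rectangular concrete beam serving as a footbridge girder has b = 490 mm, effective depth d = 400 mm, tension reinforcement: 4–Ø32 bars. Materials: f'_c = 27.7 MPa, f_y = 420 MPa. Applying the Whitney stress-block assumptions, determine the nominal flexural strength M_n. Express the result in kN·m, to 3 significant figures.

A_s = 4 × 804 = 3216 mm².
T = A_s f_y = 3216 × 420 = 1350720 N = 1350.72 kN.
From C = T: a = T/(0.85 f'_c b) = 1350720/(0.85 × 27.7 × 490) = 117.08 mm.
M_n = T(d − a/2) = 1350.72 kN × (400 − 58.54) mm = 461.22 kN·m.

M_n ≈ 461 kN·m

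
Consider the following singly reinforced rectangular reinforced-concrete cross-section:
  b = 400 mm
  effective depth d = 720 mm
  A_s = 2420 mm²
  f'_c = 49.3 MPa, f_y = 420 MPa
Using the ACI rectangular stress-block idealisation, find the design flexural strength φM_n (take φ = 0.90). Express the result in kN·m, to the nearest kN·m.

φM_n ≈ 631 kN·m

T = A_s f_y = 2420 × 420 = 1016400 N = 1016.4 kN.
From C = T: a = T/(0.85 f'_c b) = 1016400/(0.85 × 49.3 × 400) = 60.64 mm.
M_n = T(d − a/2) = 1016.4 kN × (720 − 30.32) mm = 700.99 kN·m.
φM_n = 0.90 × 700.99 = 630.89 kN·m.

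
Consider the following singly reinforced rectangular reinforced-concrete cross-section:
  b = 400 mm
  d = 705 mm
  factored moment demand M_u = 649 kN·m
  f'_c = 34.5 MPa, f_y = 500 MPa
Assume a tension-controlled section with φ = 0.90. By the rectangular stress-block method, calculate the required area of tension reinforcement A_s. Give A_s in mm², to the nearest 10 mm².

M_n = M_u/φ = 649/0.90 = 721.111 kN·m.
With M_n = 0.85 f'_c a b (d − a/2), solve the quadratic for a:
a = d − √(d² − 2M_n/(0.85 f'_c b)) = 705 − √(705² − 2 × 721.111×10⁶/(0.85 × 34.5 × 400)) = 93.38 mm.
A_s = 0.85 f'_c a b / f_y = 0.85 × 34.5 × 93.38 × 400 / 500 = 2190.7 mm².

A_s ≈ 2190 mm²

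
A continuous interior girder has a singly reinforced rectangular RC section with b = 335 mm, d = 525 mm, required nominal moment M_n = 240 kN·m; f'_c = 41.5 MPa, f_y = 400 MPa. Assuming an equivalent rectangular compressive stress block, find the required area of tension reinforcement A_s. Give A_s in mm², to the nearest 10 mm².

With M_n = 0.85 f'_c a b (d − a/2), solve the quadratic for a:
a = d − √(d² − 2M_n/(0.85 f'_c b)) = 525 − √(525² − 2 × 240×10⁶/(0.85 × 41.5 × 335)) = 40.23 mm.
A_s = 0.85 f'_c a b / f_y = 0.85 × 41.5 × 40.23 × 335 / 400 = 1188.5 mm².

A_s ≈ 1190 mm²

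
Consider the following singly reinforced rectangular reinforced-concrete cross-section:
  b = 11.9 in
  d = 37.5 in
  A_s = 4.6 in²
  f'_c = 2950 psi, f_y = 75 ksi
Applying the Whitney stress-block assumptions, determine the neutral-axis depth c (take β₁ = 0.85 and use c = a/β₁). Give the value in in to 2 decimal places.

T = A_s f_y = 4.6 × 75 = 345 kips.
a = T/(0.85 f'_c b) = 345/(0.85 × 2.95 × 11.9) = 11.5620 in.
With β₁ = 0.85, c = a/β₁ = 11.5620/0.85 = 13.60 in.

c ≈ 13.60 in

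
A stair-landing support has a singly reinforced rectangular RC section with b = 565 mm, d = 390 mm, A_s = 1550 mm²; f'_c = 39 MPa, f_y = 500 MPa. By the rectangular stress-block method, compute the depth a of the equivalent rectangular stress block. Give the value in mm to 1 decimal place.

a ≈ 41.4 mm

T = A_s f_y = 1550 × 500 = 775000 N = 775 kN.
Setting C = 0.85 f'_c a b equal to T: a = 775000/(0.85 × 39 × 565) = 41.4 mm.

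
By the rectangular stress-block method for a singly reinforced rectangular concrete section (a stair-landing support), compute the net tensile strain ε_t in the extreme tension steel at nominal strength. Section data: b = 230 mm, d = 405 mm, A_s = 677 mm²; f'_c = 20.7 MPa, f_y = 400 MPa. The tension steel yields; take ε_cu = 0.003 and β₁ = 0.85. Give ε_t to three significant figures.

ε_t ≈ 0.0124

a = A_s f_y/(0.85 f'_c b) = 66.92 mm.
β₁ = 0.85, so c = a/β₁ = 66.92/0.85 = 78.73 mm.
From the linear strain diagram with ε_cu = 0.003: ε_t = 0.003 (d − c)/c = 0.003 × (405 − 78.73)/78.73 = 0.0124.
Since ε_t ≥ 0.005, the section is tension-controlled.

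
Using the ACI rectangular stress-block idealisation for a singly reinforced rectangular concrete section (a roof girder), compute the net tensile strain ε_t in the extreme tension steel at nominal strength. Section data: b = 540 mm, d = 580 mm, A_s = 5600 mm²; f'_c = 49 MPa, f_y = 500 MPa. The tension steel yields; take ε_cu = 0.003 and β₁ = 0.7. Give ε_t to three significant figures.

ε_t ≈ 0.00678

a = A_s f_y/(0.85 f'_c b) = 124.49 mm.
β₁ = 0.7, so c = a/β₁ = 124.49/0.7 = 177.84 mm.
From the linear strain diagram with ε_cu = 0.003: ε_t = 0.003 (d − c)/c = 0.003 × (580 − 177.84)/177.84 = 0.00678.
Since ε_t ≥ 0.005, the section is tension-controlled.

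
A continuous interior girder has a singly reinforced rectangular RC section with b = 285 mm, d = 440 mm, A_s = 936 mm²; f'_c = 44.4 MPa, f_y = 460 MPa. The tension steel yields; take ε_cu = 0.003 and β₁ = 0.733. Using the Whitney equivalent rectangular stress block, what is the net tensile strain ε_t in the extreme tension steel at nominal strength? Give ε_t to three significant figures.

ε_t ≈ 0.0212

a = A_s f_y/(0.85 f'_c b) = 40.03 mm.
β₁ = 0.733, so c = a/β₁ = 40.03/0.733 = 54.61 mm.
From the linear strain diagram with ε_cu = 0.003: ε_t = 0.003 (d − c)/c = 0.003 × (440 − 54.61)/54.61 = 0.0212.
Since ε_t ≥ 0.005, the section is tension-controlled.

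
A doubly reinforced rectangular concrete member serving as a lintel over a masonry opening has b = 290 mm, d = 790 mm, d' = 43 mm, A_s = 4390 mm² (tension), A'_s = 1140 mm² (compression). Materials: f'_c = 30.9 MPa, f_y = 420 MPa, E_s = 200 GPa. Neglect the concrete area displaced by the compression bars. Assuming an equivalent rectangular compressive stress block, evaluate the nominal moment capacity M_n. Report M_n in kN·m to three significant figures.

M_n ≈ 1310 kN·m

Assume both tension and compression steel yield.
Net tension couple steel: A_s − A'_s = 3250 mm².
a = (A_s − A'_s) f_y / (0.85 f'_c b) = 1365000/(0.85 × 30.9 × 290) = 179.21 mm.
c = a/β₁ = 179.21/0.829 = 216.18 mm; ε'_s = 0.003(c − d')/c = 0.0024 ≥ f_y/E_s = 0.0021, so compression steel does yield.
M_n = (A_s − A'_s) f_y (d − a/2) + A'_s f_y (d − d') = [1365000 × (790 − 89.605) + 478800 × (790 − 43)] × 10⁻⁶ = 956.04 + 357.66 = 1313.70 kN·m.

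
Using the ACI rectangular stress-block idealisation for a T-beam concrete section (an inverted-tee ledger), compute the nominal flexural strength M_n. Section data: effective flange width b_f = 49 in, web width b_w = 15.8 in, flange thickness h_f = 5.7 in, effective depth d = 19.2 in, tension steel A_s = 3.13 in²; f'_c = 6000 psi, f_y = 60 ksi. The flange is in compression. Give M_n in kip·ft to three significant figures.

M_n ≈ 295 kip·ft

Tension: T = A_s f_y = 3.13 × 60 = 187.8 kips.
Try a within the flange: a = T/(0.85 f'_c b_f) = 187.8/(0.85 × 6 × 49) = 0.752 in.
Since a = 0.752 ≤ h_f = 5.7 in, the stress block lies entirely in the flange; analyse as a rectangular beam of width b_f.
M_n = T(d − a/2) = 187.8 × (19.2 − 0.376) = 3535.1 kip·in.
M_n = 3535.1/12 = 294.59 kip·ft.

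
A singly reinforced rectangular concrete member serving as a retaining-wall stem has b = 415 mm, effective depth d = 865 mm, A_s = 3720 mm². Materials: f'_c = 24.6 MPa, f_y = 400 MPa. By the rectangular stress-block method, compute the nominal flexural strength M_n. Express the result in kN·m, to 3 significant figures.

M_n ≈ 1160 kN·m

T = A_s f_y = 3720 × 400 = 1488000 N = 1488 kN.
From C = T: a = T/(0.85 f'_c b) = 1488000/(0.85 × 24.6 × 415) = 171.47 mm.
M_n = T(d − a/2) = 1488 kN × (865 − 85.735) mm = 1159.55 kN·m.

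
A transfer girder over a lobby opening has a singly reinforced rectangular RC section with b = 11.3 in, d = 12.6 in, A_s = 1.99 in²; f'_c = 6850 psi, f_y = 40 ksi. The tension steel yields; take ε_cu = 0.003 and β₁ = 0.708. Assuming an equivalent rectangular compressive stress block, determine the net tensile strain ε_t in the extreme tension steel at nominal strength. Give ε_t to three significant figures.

ε_t ≈ 0.0191

a = A_s f_y/(0.85 f'_c b) = 1.210 in.
β₁ = 0.708, so c = a/β₁ = 1.210/0.708 = 1.709 in.
From the linear strain diagram with ε_cu = 0.003: ε_t = 0.003 (d − c)/c = 0.003 × (12.6 − 1.709)/1.709 = 0.0191.
Since ε_t ≥ 0.005, the section is tension-controlled.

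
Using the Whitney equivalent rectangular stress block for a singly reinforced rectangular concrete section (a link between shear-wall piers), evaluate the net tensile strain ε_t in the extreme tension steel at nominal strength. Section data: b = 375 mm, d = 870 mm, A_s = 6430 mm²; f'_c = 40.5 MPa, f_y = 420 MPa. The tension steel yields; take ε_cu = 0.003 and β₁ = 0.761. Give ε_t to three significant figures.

ε_t ≈ 0.00649

a = A_s f_y/(0.85 f'_c b) = 209.20 mm.
β₁ = 0.761, so c = a/β₁ = 209.20/0.761 = 274.90 mm.
From the linear strain diagram with ε_cu = 0.003: ε_t = 0.003 (d − c)/c = 0.003 × (870 − 274.90)/274.90 = 0.00649.
Since ε_t ≥ 0.005, the section is tension-controlled.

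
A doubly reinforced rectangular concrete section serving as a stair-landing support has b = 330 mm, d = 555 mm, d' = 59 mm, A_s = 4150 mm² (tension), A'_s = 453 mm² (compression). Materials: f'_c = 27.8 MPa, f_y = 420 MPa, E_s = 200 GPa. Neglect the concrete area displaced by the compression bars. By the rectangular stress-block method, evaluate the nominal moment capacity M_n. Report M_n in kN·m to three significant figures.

M_n ≈ 802 kN·m

Assume both tension and compression steel yield.
Net tension couple steel: A_s − A'_s = 3697 mm².
a = (A_s − A'_s) f_y / (0.85 f'_c b) = 1552740/(0.85 × 27.8 × 330) = 199.12 mm.
c = a/β₁ = 199.12/0.85 = 234.26 mm; ε'_s = 0.003(c − d')/c = 0.0022 ≥ f_y/E_s = 0.0021, so compression steel does yield.
M_n = (A_s − A'_s) f_y (d − a/2) + A'_s f_y (d − d') = [1552740 × (555 − 99.56) + 190260 × (555 − 59)] × 10⁻⁶ = 707.18 + 94.37 = 801.55 kN·m.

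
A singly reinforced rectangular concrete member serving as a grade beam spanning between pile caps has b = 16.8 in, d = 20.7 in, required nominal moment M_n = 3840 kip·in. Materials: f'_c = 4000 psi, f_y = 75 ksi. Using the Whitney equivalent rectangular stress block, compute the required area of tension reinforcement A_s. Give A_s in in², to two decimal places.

From M_n = 0.85 f'_c a b (d − a/2):
a = d − √(d² − 2M_n/(0.85 f'_c b)) = 20.7 − √(20.7² − 2 × 3840/(0.85 × 4 × 16.8)) = 3.553 in.
A_s = 0.85 f'_c a b / f_y = 0.85 × 4 × 3.553 × 16.8 / 75 = 2.706 in².

A_s ≈ 2.71 in²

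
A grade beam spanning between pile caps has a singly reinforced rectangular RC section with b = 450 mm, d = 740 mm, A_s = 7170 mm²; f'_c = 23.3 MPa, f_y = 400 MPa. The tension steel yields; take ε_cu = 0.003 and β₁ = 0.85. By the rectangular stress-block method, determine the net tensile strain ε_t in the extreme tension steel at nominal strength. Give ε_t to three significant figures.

ε_t ≈ 0.00286

a = A_s f_y/(0.85 f'_c b) = 321.80 mm.
β₁ = 0.85, so c = a/β₁ = 321.80/0.85 = 378.59 mm.
From the linear strain diagram with ε_cu = 0.003: ε_t = 0.003 (d − c)/c = 0.003 × (740 − 378.59)/378.59 = 0.00286.
ε_t < 0.004 — the section is over-reinforced for flexure under ACI limits.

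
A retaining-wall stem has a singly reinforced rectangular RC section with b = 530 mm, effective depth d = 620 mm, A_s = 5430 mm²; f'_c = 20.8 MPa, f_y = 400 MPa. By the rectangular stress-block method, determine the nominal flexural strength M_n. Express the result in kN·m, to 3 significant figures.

M_n ≈ 1090 kN·m

T = A_s f_y = 5430 × 400 = 2172000 N = 2172 kN.
From C = T: a = T/(0.85 f'_c b) = 2172000/(0.85 × 20.8 × 530) = 231.79 mm.
M_n = T(d − a/2) = 2172 kN × (620 − 115.895) mm = 1094.92 kN·m.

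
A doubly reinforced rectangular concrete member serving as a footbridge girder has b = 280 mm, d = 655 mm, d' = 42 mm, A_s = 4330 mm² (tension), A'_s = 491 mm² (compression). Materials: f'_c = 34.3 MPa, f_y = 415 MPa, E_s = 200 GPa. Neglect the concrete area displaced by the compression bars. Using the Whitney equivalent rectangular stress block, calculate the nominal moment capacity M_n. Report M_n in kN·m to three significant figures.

M_n ≈ 1010 kN·m

Assume both tension and compression steel yield.
Net tension couple steel: A_s − A'_s = 3839 mm².
a = (A_s − A'_s) f_y / (0.85 f'_c b) = 1593185/(0.85 × 34.3 × 280) = 195.16 mm.
c = a/β₁ = 195.16/0.805 = 242.43 mm; ε'_s = 0.003(c − d')/c = 0.0025 ≥ f_y/E_s = 0.0021, so compression steel does yield.
M_n = (A_s − A'_s) f_y (d − a/2) + A'_s f_y (d − d') = [1593185 × (655 − 97.58) + 203765 × (655 − 42)] × 10⁻⁶ = 888.07 + 124.91 = 1012.98 kN·m.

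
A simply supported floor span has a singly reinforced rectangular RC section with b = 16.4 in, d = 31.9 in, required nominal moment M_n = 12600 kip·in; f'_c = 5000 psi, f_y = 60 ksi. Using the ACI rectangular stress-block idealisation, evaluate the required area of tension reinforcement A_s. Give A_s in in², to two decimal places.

From M_n = 0.85 f'_c a b (d − a/2):
a = d − √(d² − 2M_n/(0.85 f'_c b)) = 31.9 − √(31.9² − 2 × 12600/(0.85 × 5 × 16.4)) = 6.286 in.
A_s = 0.85 f'_c a b / f_y = 0.85 × 5 × 6.286 × 16.4 / 60 = 7.302 in².

A_s ≈ 7.30 in²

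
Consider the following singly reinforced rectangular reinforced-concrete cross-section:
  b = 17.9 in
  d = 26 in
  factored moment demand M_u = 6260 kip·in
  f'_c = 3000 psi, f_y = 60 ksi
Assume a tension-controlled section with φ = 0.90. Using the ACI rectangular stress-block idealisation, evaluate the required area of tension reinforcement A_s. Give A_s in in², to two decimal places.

M_n = M_u/φ = 6260/0.90 = 6955.56 kip·in.
From M_n = 0.85 f'_c a b (d − a/2):
a = d − √(d² − 2M_n/(0.85 f'_c b)) = 26 − √(26² − 2 × 6955.56/(0.85 × 3 × 17.9)) = 6.733 in.
A_s = 0.85 f'_c a b / f_y = 0.85 × 3 × 6.733 × 17.9 / 60 = 5.122 in².

A_s ≈ 5.12 in²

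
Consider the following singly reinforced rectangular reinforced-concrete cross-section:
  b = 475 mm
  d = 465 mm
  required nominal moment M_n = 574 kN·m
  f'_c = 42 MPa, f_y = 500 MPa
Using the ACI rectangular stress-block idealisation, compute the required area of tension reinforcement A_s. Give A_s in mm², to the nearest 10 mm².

With M_n = 0.85 f'_c a b (d − a/2), solve the quadratic for a:
a = d − √(d² − 2M_n/(0.85 f'_c b)) = 465 − √(465² − 2 × 574×10⁶/(0.85 × 42 × 475)) = 79.61 mm.
A_s = 0.85 f'_c a b / f_y = 0.85 × 42 × 79.61 × 475 / 500 = 2700.0 mm².

A_s ≈ 2700 mm²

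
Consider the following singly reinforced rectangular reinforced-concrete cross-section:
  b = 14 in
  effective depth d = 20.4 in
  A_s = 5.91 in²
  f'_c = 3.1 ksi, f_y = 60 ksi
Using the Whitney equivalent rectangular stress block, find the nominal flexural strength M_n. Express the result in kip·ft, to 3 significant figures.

T = A_s f_y = 5.91 × 60 = 354.6 kips.
a = T/(0.85 f'_c b) = 354.6/(0.85 × 3.1 × 14) = 9.612 in.
M_n = T(d − a/2) = 354.6 × (20.4 − 4.806) = 5529.6 kip·in = 5529.6/12 = 460.80 kip·ft.

M_n ≈ 461 kip·ft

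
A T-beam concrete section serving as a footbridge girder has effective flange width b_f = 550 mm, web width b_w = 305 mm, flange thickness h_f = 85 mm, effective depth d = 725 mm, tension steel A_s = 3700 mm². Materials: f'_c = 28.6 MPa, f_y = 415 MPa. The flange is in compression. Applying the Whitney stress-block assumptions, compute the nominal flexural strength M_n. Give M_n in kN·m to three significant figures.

M_n ≈ 1020 kN·m

Tension: T = A_s f_y = 3700 × 415 = 1535500 N.
Try a within the flange: a = T/(0.85 f'_c b_f) = 1535500/(0.85 × 28.6 × 550) = 114.84 mm.
a = 114.84 > h_f = 85 mm: the block extends into the web. Split into flange-overhang and web parts.
C_f = 0.85 f'_c (b_f − b_w) h_f = 0.85 × 28.6 × (550 − 305) × 85 = 506256 N.
Remaining web compression depth: a_w = (T − C_f)/(0.85 f'_c b_w) = (1535500 − 506256)/(0.85 × 28.6 × 305) = 138.81 mm.
M_n = C_f(d − h_f/2) + (T − C_f)(d − a_w/2) = 506256 × (725 − 42.5) + 1029244 × (725 − 69.405) = 345.52 + 674.77 = 1020.29 × 10⁶ N·mm.
M_n = 1020.29 kN·m.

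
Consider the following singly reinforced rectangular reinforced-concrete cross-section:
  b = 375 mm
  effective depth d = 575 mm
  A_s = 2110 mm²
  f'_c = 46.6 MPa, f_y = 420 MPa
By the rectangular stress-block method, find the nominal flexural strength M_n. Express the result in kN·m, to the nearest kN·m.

M_n ≈ 483 kN·m

T = A_s f_y = 2110 × 420 = 886200 N = 886.2 kN.
From C = T: a = T/(0.85 f'_c b) = 886200/(0.85 × 46.6 × 375) = 59.66 mm.
M_n = T(d − a/2) = 886.2 kN × (575 − 29.83) mm = 483.13 kN·m.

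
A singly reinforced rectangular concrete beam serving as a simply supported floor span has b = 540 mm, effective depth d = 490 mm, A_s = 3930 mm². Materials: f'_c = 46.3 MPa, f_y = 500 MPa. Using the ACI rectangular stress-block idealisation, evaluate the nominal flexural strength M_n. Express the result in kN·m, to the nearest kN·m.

T = A_s f_y = 3930 × 500 = 1965000 N = 1965 kN.
From C = T: a = T/(0.85 f'_c b) = 1965000/(0.85 × 46.3 × 540) = 92.46 mm.
M_n = T(d − a/2) = 1965 kN × (490 − 46.23) mm = 872.01 kN·m.

M_n ≈ 872 kN·m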